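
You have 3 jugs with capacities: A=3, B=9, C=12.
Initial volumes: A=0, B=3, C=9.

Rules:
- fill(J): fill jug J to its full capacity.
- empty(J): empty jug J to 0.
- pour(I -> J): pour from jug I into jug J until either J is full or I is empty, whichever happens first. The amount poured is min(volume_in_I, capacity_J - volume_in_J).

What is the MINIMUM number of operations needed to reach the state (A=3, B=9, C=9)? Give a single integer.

BFS from (A=0, B=3, C=9). One shortest path:
  1. fill(A) -> (A=3 B=3 C=9)
  2. fill(B) -> (A=3 B=9 C=9)
Reached target in 2 moves.

Answer: 2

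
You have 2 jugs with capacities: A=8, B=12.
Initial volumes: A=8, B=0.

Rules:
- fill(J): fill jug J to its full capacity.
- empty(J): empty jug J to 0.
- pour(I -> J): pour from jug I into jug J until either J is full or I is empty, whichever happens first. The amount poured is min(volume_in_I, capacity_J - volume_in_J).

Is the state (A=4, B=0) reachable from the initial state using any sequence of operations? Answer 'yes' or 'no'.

BFS from (A=8, B=0):
  1. pour(A -> B) -> (A=0 B=8)
  2. fill(A) -> (A=8 B=8)
  3. pour(A -> B) -> (A=4 B=12)
  4. empty(B) -> (A=4 B=0)
Target reached → yes.

Answer: yes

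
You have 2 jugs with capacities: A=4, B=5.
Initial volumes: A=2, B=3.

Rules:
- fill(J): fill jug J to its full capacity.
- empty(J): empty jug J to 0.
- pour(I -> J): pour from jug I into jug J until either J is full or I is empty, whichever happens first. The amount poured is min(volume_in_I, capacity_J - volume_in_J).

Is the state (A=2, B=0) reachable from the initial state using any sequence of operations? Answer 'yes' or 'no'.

Answer: yes

Derivation:
BFS from (A=2, B=3):
  1. empty(B) -> (A=2 B=0)
Target reached → yes.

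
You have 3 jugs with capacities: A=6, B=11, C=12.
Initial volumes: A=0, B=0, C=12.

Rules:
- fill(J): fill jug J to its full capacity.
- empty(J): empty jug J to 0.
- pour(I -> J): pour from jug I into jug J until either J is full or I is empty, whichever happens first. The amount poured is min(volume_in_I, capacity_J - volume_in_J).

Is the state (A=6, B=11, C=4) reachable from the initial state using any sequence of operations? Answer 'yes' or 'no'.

Answer: yes

Derivation:
BFS from (A=0, B=0, C=12):
  1. fill(B) -> (A=0 B=11 C=12)
  2. empty(C) -> (A=0 B=11 C=0)
  3. pour(B -> A) -> (A=6 B=5 C=0)
  4. pour(B -> C) -> (A=6 B=0 C=5)
  5. fill(B) -> (A=6 B=11 C=5)
  6. pour(B -> C) -> (A=6 B=4 C=12)
  7. empty(C) -> (A=6 B=4 C=0)
  8. pour(B -> C) -> (A=6 B=0 C=4)
  9. fill(B) -> (A=6 B=11 C=4)
Target reached → yes.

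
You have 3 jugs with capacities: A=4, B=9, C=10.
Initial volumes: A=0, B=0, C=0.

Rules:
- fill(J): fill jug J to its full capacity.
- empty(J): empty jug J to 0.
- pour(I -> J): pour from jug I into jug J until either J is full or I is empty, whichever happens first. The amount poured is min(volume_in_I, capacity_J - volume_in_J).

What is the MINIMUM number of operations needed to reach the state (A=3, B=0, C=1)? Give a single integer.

Answer: 6

Derivation:
BFS from (A=0, B=0, C=0). One shortest path:
  1. fill(A) -> (A=4 B=0 C=0)
  2. fill(B) -> (A=4 B=9 C=0)
  3. pour(B -> C) -> (A=4 B=0 C=9)
  4. pour(A -> C) -> (A=3 B=0 C=10)
  5. pour(C -> B) -> (A=3 B=9 C=1)
  6. empty(B) -> (A=3 B=0 C=1)
Reached target in 6 moves.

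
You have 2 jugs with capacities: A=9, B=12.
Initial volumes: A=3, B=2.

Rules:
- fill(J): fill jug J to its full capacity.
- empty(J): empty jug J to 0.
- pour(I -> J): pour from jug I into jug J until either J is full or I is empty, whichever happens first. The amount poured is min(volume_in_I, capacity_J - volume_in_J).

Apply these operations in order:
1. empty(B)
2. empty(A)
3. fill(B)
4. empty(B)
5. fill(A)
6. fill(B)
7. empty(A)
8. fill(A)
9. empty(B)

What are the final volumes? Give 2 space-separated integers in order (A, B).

Step 1: empty(B) -> (A=3 B=0)
Step 2: empty(A) -> (A=0 B=0)
Step 3: fill(B) -> (A=0 B=12)
Step 4: empty(B) -> (A=0 B=0)
Step 5: fill(A) -> (A=9 B=0)
Step 6: fill(B) -> (A=9 B=12)
Step 7: empty(A) -> (A=0 B=12)
Step 8: fill(A) -> (A=9 B=12)
Step 9: empty(B) -> (A=9 B=0)

Answer: 9 0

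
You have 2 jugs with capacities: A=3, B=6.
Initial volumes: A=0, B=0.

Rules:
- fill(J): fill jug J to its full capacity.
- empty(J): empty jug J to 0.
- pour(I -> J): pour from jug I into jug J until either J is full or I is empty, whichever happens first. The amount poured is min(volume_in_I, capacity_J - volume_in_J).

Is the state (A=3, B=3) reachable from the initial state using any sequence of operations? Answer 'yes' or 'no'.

Answer: yes

Derivation:
BFS from (A=0, B=0):
  1. fill(B) -> (A=0 B=6)
  2. pour(B -> A) -> (A=3 B=3)
Target reached → yes.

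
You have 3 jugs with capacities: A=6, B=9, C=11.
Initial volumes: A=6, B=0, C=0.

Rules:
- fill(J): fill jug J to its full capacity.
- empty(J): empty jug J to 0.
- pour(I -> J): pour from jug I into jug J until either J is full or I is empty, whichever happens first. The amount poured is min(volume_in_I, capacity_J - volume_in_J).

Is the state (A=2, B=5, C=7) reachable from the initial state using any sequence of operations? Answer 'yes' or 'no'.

BFS explored all 440 reachable states.
Reachable set includes: (0,0,0), (0,0,1), (0,0,2), (0,0,3), (0,0,4), (0,0,5), (0,0,6), (0,0,7), (0,0,8), (0,0,9), (0,0,10), (0,0,11) ...
Target (A=2, B=5, C=7) not in reachable set → no.

Answer: no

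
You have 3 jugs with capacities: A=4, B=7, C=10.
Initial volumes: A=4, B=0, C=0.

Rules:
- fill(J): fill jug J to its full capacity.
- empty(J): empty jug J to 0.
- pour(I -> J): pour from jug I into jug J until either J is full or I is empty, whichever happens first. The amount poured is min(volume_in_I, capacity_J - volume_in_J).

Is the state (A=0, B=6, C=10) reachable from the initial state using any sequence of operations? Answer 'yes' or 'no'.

BFS from (A=4, B=0, C=0):
  1. empty(A) -> (A=0 B=0 C=0)
  2. fill(C) -> (A=0 B=0 C=10)
  3. pour(C -> A) -> (A=4 B=0 C=6)
  4. empty(A) -> (A=0 B=0 C=6)
  5. pour(C -> B) -> (A=0 B=6 C=0)
  6. fill(C) -> (A=0 B=6 C=10)
Target reached → yes.

Answer: yes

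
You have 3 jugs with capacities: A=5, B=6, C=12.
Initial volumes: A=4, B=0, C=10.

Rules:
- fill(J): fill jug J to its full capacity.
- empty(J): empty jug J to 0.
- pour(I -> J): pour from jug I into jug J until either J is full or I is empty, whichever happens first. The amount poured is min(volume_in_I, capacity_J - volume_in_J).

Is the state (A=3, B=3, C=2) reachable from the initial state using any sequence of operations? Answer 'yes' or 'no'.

BFS explored all 326 reachable states.
Reachable set includes: (0,0,0), (0,0,1), (0,0,2), (0,0,3), (0,0,4), (0,0,5), (0,0,6), (0,0,7), (0,0,8), (0,0,9), (0,0,10), (0,0,11) ...
Target (A=3, B=3, C=2) not in reachable set → no.

Answer: no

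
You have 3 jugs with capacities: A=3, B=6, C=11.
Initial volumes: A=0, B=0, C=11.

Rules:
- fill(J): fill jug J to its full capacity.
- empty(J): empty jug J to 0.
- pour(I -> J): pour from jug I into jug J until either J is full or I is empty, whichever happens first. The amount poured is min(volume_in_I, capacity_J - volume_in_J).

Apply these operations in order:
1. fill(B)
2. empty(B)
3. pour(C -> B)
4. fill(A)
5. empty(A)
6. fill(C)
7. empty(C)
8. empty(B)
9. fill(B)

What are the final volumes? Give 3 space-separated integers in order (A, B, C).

Step 1: fill(B) -> (A=0 B=6 C=11)
Step 2: empty(B) -> (A=0 B=0 C=11)
Step 3: pour(C -> B) -> (A=0 B=6 C=5)
Step 4: fill(A) -> (A=3 B=6 C=5)
Step 5: empty(A) -> (A=0 B=6 C=5)
Step 6: fill(C) -> (A=0 B=6 C=11)
Step 7: empty(C) -> (A=0 B=6 C=0)
Step 8: empty(B) -> (A=0 B=0 C=0)
Step 9: fill(B) -> (A=0 B=6 C=0)

Answer: 0 6 0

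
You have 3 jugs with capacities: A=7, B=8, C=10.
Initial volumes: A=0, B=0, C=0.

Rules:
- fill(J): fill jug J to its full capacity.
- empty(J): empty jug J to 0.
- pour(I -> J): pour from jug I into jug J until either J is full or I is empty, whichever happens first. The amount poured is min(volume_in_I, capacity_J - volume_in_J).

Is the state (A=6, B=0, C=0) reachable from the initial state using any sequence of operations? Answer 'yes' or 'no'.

Answer: yes

Derivation:
BFS from (A=0, B=0, C=0):
  1. fill(A) -> (A=7 B=0 C=0)
  2. pour(A -> B) -> (A=0 B=7 C=0)
  3. fill(A) -> (A=7 B=7 C=0)
  4. pour(A -> B) -> (A=6 B=8 C=0)
  5. empty(B) -> (A=6 B=0 C=0)
Target reached → yes.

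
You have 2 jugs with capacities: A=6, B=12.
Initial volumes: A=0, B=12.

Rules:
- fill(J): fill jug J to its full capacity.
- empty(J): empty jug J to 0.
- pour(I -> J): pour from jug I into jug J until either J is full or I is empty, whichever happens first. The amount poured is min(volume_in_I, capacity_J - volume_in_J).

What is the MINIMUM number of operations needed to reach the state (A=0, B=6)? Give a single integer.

Answer: 2

Derivation:
BFS from (A=0, B=12). One shortest path:
  1. pour(B -> A) -> (A=6 B=6)
  2. empty(A) -> (A=0 B=6)
Reached target in 2 moves.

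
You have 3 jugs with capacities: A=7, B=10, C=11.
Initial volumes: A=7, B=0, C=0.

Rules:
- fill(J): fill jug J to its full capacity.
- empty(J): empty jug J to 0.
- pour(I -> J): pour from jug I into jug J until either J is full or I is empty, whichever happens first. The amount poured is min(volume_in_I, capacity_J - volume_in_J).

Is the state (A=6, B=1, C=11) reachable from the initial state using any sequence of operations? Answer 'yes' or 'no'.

Answer: yes

Derivation:
BFS from (A=7, B=0, C=0):
  1. fill(B) -> (A=7 B=10 C=0)
  2. pour(B -> C) -> (A=7 B=0 C=10)
  3. pour(A -> C) -> (A=6 B=0 C=11)
  4. pour(C -> B) -> (A=6 B=10 C=1)
  5. empty(B) -> (A=6 B=0 C=1)
  6. pour(C -> B) -> (A=6 B=1 C=0)
  7. fill(C) -> (A=6 B=1 C=11)
Target reached → yes.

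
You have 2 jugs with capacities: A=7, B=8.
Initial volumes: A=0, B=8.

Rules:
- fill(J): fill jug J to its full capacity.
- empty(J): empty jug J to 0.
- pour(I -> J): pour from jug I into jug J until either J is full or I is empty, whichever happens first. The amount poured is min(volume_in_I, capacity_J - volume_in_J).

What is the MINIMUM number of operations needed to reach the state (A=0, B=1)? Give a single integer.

Answer: 2

Derivation:
BFS from (A=0, B=8). One shortest path:
  1. pour(B -> A) -> (A=7 B=1)
  2. empty(A) -> (A=0 B=1)
Reached target in 2 moves.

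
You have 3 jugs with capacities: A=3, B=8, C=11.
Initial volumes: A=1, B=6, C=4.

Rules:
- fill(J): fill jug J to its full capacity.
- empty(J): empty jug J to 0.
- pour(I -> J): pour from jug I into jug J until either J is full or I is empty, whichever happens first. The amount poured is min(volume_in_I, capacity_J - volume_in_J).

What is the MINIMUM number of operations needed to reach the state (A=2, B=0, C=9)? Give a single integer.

BFS from (A=1, B=6, C=4). One shortest path:
  1. pour(A -> B) -> (A=0 B=7 C=4)
  2. pour(C -> A) -> (A=3 B=7 C=1)
  3. pour(A -> B) -> (A=2 B=8 C=1)
  4. pour(B -> C) -> (A=2 B=0 C=9)
Reached target in 4 moves.

Answer: 4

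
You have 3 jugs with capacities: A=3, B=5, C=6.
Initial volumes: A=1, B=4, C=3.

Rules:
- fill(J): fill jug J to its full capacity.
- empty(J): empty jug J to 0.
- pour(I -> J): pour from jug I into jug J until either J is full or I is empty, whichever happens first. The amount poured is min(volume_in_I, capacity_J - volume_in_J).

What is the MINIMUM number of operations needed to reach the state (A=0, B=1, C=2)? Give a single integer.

BFS from (A=1, B=4, C=3). One shortest path:
  1. pour(C -> B) -> (A=1 B=5 C=2)
  2. empty(B) -> (A=1 B=0 C=2)
  3. pour(A -> B) -> (A=0 B=1 C=2)
Reached target in 3 moves.

Answer: 3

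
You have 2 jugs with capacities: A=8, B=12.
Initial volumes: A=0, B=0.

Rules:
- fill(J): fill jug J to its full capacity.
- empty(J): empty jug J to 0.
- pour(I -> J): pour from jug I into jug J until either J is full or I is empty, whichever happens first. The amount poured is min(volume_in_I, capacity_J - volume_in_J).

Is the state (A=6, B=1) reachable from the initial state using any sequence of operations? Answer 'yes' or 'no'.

Answer: no

Derivation:
BFS explored all 10 reachable states.
Reachable set includes: (0,0), (0,4), (0,8), (0,12), (4,0), (4,12), (8,0), (8,4), (8,8), (8,12)
Target (A=6, B=1) not in reachable set → no.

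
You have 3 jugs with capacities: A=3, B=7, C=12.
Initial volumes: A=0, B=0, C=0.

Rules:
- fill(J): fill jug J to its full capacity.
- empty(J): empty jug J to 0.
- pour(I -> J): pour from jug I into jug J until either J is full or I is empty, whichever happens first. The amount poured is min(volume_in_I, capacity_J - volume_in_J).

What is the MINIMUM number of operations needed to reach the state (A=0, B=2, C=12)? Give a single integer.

BFS from (A=0, B=0, C=0). One shortest path:
  1. fill(B) -> (A=0 B=7 C=0)
  2. pour(B -> C) -> (A=0 B=0 C=7)
  3. fill(B) -> (A=0 B=7 C=7)
  4. pour(B -> C) -> (A=0 B=2 C=12)
Reached target in 4 moves.

Answer: 4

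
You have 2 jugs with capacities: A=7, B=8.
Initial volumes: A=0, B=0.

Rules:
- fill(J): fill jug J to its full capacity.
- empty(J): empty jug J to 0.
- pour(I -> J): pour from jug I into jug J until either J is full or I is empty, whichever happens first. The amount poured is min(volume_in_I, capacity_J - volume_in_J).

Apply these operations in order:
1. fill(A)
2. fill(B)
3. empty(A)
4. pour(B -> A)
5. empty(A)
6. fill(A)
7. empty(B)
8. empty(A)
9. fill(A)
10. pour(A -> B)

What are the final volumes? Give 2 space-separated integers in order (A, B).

Answer: 0 7

Derivation:
Step 1: fill(A) -> (A=7 B=0)
Step 2: fill(B) -> (A=7 B=8)
Step 3: empty(A) -> (A=0 B=8)
Step 4: pour(B -> A) -> (A=7 B=1)
Step 5: empty(A) -> (A=0 B=1)
Step 6: fill(A) -> (A=7 B=1)
Step 7: empty(B) -> (A=7 B=0)
Step 8: empty(A) -> (A=0 B=0)
Step 9: fill(A) -> (A=7 B=0)
Step 10: pour(A -> B) -> (A=0 B=7)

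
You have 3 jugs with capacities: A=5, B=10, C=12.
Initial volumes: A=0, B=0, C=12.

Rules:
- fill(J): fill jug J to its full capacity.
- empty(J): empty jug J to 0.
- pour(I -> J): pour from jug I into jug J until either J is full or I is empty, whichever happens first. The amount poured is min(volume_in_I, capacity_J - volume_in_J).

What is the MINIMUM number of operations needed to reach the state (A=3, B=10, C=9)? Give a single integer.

Answer: 7

Derivation:
BFS from (A=0, B=0, C=12). One shortest path:
  1. pour(C -> B) -> (A=0 B=10 C=2)
  2. pour(C -> A) -> (A=2 B=10 C=0)
  3. pour(B -> C) -> (A=2 B=0 C=10)
  4. fill(B) -> (A=2 B=10 C=10)
  5. pour(B -> A) -> (A=5 B=7 C=10)
  6. pour(A -> C) -> (A=3 B=7 C=12)
  7. pour(C -> B) -> (A=3 B=10 C=9)
Reached target in 7 moves.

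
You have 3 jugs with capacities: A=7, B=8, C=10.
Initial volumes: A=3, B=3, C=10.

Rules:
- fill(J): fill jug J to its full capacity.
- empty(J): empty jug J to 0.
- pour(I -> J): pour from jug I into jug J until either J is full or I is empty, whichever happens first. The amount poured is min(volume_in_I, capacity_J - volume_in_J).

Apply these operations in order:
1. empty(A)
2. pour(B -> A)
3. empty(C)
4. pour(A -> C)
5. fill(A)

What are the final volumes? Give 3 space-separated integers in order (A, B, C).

Answer: 7 0 3

Derivation:
Step 1: empty(A) -> (A=0 B=3 C=10)
Step 2: pour(B -> A) -> (A=3 B=0 C=10)
Step 3: empty(C) -> (A=3 B=0 C=0)
Step 4: pour(A -> C) -> (A=0 B=0 C=3)
Step 5: fill(A) -> (A=7 B=0 C=3)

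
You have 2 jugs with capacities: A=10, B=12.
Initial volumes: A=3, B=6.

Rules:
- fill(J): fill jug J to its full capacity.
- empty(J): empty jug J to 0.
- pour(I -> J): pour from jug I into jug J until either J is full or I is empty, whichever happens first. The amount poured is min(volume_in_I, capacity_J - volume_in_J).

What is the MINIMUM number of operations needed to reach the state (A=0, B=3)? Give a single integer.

BFS from (A=3, B=6). One shortest path:
  1. empty(B) -> (A=3 B=0)
  2. pour(A -> B) -> (A=0 B=3)
Reached target in 2 moves.

Answer: 2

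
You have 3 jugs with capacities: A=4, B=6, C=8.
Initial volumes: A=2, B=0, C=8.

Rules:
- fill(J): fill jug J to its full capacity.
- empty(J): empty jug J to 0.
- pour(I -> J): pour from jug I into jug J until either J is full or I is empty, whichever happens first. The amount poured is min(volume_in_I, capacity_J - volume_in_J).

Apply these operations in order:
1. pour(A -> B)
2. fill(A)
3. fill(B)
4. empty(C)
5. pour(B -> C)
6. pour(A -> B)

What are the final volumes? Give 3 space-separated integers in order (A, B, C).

Answer: 0 4 6

Derivation:
Step 1: pour(A -> B) -> (A=0 B=2 C=8)
Step 2: fill(A) -> (A=4 B=2 C=8)
Step 3: fill(B) -> (A=4 B=6 C=8)
Step 4: empty(C) -> (A=4 B=6 C=0)
Step 5: pour(B -> C) -> (A=4 B=0 C=6)
Step 6: pour(A -> B) -> (A=0 B=4 C=6)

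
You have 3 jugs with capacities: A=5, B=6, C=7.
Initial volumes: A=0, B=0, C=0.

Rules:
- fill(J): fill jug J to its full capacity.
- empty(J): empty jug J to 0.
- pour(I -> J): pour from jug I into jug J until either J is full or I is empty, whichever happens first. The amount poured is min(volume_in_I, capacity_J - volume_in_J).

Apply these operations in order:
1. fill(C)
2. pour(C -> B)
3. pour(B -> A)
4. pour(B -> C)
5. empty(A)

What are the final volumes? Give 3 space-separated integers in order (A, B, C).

Step 1: fill(C) -> (A=0 B=0 C=7)
Step 2: pour(C -> B) -> (A=0 B=6 C=1)
Step 3: pour(B -> A) -> (A=5 B=1 C=1)
Step 4: pour(B -> C) -> (A=5 B=0 C=2)
Step 5: empty(A) -> (A=0 B=0 C=2)

Answer: 0 0 2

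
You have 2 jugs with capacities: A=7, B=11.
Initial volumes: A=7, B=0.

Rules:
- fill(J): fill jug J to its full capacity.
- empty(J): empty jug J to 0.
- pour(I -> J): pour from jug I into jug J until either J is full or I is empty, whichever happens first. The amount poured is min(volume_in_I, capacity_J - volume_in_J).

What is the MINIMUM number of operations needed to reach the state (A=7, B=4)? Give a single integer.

Answer: 3

Derivation:
BFS from (A=7, B=0). One shortest path:
  1. empty(A) -> (A=0 B=0)
  2. fill(B) -> (A=0 B=11)
  3. pour(B -> A) -> (A=7 B=4)
Reached target in 3 moves.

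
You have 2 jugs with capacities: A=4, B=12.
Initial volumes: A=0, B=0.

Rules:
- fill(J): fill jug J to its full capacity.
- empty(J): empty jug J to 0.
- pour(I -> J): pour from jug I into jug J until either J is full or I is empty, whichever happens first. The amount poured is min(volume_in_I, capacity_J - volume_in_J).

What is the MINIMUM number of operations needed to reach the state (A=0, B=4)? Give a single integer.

Answer: 2

Derivation:
BFS from (A=0, B=0). One shortest path:
  1. fill(A) -> (A=4 B=0)
  2. pour(A -> B) -> (A=0 B=4)
Reached target in 2 moves.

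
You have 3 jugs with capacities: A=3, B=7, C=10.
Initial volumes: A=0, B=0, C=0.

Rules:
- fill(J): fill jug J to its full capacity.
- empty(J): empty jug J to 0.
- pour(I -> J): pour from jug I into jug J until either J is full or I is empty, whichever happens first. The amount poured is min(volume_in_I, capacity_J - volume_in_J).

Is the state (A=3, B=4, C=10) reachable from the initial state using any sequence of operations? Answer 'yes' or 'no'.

Answer: yes

Derivation:
BFS from (A=0, B=0, C=0):
  1. fill(B) -> (A=0 B=7 C=0)
  2. fill(C) -> (A=0 B=7 C=10)
  3. pour(B -> A) -> (A=3 B=4 C=10)
Target reached → yes.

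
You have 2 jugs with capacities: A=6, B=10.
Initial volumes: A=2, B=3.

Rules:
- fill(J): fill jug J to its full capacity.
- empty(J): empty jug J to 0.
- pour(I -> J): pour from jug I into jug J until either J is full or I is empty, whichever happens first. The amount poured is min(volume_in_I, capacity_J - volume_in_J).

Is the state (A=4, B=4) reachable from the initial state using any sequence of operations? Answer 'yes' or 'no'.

Answer: no

Derivation:
BFS explored all 33 reachable states.
Reachable set includes: (0,0), (0,1), (0,2), (0,3), (0,4), (0,5), (0,6), (0,7), (0,8), (0,9), (0,10), (1,0) ...
Target (A=4, B=4) not in reachable set → no.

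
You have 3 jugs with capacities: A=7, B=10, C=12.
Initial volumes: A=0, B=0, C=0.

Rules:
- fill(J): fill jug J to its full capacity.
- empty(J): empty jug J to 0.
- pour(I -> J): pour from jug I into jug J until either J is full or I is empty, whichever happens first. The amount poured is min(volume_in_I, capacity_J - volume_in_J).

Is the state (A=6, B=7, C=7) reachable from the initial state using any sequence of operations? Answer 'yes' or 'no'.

BFS explored all 550 reachable states.
Reachable set includes: (0,0,0), (0,0,1), (0,0,2), (0,0,3), (0,0,4), (0,0,5), (0,0,6), (0,0,7), (0,0,8), (0,0,9), (0,0,10), (0,0,11) ...
Target (A=6, B=7, C=7) not in reachable set → no.

Answer: no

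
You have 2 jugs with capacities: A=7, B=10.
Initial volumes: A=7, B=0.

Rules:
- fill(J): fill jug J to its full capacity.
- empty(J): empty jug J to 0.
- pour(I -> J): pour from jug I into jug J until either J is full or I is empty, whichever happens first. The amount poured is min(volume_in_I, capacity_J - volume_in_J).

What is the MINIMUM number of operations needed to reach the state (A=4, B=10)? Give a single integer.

BFS from (A=7, B=0). One shortest path:
  1. pour(A -> B) -> (A=0 B=7)
  2. fill(A) -> (A=7 B=7)
  3. pour(A -> B) -> (A=4 B=10)
Reached target in 3 moves.

Answer: 3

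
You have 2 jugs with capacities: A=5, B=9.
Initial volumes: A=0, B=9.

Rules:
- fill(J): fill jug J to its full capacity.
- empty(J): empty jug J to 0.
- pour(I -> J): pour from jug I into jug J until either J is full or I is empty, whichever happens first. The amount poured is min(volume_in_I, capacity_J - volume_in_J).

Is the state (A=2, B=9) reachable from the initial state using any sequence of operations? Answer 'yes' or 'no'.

Answer: yes

Derivation:
BFS from (A=0, B=9):
  1. fill(A) -> (A=5 B=9)
  2. empty(B) -> (A=5 B=0)
  3. pour(A -> B) -> (A=0 B=5)
  4. fill(A) -> (A=5 B=5)
  5. pour(A -> B) -> (A=1 B=9)
  6. empty(B) -> (A=1 B=0)
  7. pour(A -> B) -> (A=0 B=1)
  8. fill(A) -> (A=5 B=1)
  9. pour(A -> B) -> (A=0 B=6)
  10. fill(A) -> (A=5 B=6)
  11. pour(A -> B) -> (A=2 B=9)
Target reached → yes.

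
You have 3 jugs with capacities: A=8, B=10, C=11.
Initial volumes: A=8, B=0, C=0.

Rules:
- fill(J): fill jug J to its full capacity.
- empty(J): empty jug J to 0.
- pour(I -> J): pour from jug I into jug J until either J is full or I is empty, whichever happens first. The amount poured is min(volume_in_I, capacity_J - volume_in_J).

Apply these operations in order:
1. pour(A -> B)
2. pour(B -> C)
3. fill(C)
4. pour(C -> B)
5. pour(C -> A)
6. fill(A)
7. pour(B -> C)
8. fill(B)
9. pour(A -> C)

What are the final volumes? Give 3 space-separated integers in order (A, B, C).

Step 1: pour(A -> B) -> (A=0 B=8 C=0)
Step 2: pour(B -> C) -> (A=0 B=0 C=8)
Step 3: fill(C) -> (A=0 B=0 C=11)
Step 4: pour(C -> B) -> (A=0 B=10 C=1)
Step 5: pour(C -> A) -> (A=1 B=10 C=0)
Step 6: fill(A) -> (A=8 B=10 C=0)
Step 7: pour(B -> C) -> (A=8 B=0 C=10)
Step 8: fill(B) -> (A=8 B=10 C=10)
Step 9: pour(A -> C) -> (A=7 B=10 C=11)

Answer: 7 10 11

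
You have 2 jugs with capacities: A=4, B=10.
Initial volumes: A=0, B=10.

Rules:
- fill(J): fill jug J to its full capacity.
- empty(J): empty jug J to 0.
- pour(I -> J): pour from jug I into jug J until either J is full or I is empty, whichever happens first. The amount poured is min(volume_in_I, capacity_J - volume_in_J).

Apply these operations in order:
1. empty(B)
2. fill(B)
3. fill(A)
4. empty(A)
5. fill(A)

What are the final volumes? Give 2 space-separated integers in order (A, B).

Step 1: empty(B) -> (A=0 B=0)
Step 2: fill(B) -> (A=0 B=10)
Step 3: fill(A) -> (A=4 B=10)
Step 4: empty(A) -> (A=0 B=10)
Step 5: fill(A) -> (A=4 B=10)

Answer: 4 10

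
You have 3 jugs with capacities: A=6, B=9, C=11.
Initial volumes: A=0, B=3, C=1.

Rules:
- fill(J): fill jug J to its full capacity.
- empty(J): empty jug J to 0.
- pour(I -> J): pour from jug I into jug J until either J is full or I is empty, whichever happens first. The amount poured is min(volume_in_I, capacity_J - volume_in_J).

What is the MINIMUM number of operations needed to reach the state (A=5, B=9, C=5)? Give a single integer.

BFS from (A=0, B=3, C=1). One shortest path:
  1. fill(B) -> (A=0 B=9 C=1)
  2. pour(B -> C) -> (A=0 B=0 C=10)
  3. fill(B) -> (A=0 B=9 C=10)
  4. pour(B -> A) -> (A=6 B=3 C=10)
  5. pour(A -> C) -> (A=5 B=3 C=11)
  6. pour(C -> B) -> (A=5 B=9 C=5)
Reached target in 6 moves.

Answer: 6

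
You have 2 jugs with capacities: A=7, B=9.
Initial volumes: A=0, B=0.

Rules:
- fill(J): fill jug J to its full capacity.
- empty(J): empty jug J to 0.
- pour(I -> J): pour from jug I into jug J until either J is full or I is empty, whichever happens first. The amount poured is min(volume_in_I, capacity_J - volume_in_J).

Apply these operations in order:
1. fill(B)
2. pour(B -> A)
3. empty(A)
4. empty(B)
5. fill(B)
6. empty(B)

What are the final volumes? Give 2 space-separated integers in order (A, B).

Answer: 0 0

Derivation:
Step 1: fill(B) -> (A=0 B=9)
Step 2: pour(B -> A) -> (A=7 B=2)
Step 3: empty(A) -> (A=0 B=2)
Step 4: empty(B) -> (A=0 B=0)
Step 5: fill(B) -> (A=0 B=9)
Step 6: empty(B) -> (A=0 B=0)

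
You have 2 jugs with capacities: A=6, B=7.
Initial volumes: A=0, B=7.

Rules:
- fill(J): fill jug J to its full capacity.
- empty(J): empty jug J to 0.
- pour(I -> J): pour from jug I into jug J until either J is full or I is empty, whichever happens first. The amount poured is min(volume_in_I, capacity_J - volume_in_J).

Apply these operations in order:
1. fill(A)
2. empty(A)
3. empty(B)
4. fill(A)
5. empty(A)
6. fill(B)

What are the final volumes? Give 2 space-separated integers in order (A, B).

Step 1: fill(A) -> (A=6 B=7)
Step 2: empty(A) -> (A=0 B=7)
Step 3: empty(B) -> (A=0 B=0)
Step 4: fill(A) -> (A=6 B=0)
Step 5: empty(A) -> (A=0 B=0)
Step 6: fill(B) -> (A=0 B=7)

Answer: 0 7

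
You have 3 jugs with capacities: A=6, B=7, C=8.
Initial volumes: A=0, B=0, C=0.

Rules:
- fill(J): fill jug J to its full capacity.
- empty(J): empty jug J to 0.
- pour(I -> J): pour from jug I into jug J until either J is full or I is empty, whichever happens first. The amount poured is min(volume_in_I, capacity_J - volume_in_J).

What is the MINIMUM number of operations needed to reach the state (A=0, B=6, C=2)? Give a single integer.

BFS from (A=0, B=0, C=0). One shortest path:
  1. fill(C) -> (A=0 B=0 C=8)
  2. pour(C -> A) -> (A=6 B=0 C=2)
  3. pour(A -> B) -> (A=0 B=6 C=2)
Reached target in 3 moves.

Answer: 3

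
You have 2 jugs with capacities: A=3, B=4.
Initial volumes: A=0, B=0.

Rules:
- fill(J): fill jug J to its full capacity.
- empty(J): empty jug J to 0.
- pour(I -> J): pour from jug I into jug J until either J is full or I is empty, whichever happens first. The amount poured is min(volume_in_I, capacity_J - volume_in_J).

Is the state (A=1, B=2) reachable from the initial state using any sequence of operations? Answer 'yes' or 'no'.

Answer: no

Derivation:
BFS explored all 14 reachable states.
Reachable set includes: (0,0), (0,1), (0,2), (0,3), (0,4), (1,0), (1,4), (2,0), (2,4), (3,0), (3,1), (3,2) ...
Target (A=1, B=2) not in reachable set → no.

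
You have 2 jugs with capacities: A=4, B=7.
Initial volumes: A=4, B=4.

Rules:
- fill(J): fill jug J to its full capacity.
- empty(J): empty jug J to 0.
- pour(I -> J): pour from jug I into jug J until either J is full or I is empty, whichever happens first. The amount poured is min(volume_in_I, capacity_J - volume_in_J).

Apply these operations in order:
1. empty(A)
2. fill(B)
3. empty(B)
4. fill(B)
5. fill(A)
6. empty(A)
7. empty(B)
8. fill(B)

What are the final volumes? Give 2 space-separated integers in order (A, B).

Step 1: empty(A) -> (A=0 B=4)
Step 2: fill(B) -> (A=0 B=7)
Step 3: empty(B) -> (A=0 B=0)
Step 4: fill(B) -> (A=0 B=7)
Step 5: fill(A) -> (A=4 B=7)
Step 6: empty(A) -> (A=0 B=7)
Step 7: empty(B) -> (A=0 B=0)
Step 8: fill(B) -> (A=0 B=7)

Answer: 0 7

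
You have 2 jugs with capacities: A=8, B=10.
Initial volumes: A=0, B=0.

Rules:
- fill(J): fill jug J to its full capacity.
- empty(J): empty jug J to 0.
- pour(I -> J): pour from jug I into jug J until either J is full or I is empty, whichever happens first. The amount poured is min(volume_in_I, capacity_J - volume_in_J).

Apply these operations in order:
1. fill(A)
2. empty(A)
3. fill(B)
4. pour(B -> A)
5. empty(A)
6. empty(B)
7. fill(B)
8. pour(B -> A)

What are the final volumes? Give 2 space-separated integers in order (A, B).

Step 1: fill(A) -> (A=8 B=0)
Step 2: empty(A) -> (A=0 B=0)
Step 3: fill(B) -> (A=0 B=10)
Step 4: pour(B -> A) -> (A=8 B=2)
Step 5: empty(A) -> (A=0 B=2)
Step 6: empty(B) -> (A=0 B=0)
Step 7: fill(B) -> (A=0 B=10)
Step 8: pour(B -> A) -> (A=8 B=2)

Answer: 8 2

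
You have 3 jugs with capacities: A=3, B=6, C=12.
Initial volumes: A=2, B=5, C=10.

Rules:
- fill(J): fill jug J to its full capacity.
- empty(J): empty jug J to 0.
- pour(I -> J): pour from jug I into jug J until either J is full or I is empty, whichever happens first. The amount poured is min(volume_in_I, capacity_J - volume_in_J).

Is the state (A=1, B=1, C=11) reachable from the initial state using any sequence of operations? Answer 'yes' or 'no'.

Answer: no

Derivation:
BFS explored all 255 reachable states.
Reachable set includes: (0,0,0), (0,0,1), (0,0,2), (0,0,3), (0,0,4), (0,0,5), (0,0,6), (0,0,7), (0,0,8), (0,0,9), (0,0,10), (0,0,11) ...
Target (A=1, B=1, C=11) not in reachable set → no.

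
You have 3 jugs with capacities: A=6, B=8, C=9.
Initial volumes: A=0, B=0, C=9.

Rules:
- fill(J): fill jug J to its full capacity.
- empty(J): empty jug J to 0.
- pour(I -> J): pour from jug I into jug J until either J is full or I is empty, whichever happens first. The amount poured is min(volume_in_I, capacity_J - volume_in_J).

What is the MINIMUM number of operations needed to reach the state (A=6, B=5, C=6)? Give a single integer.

BFS from (A=0, B=0, C=9). One shortest path:
  1. pour(C -> A) -> (A=6 B=0 C=3)
  2. pour(A -> B) -> (A=0 B=6 C=3)
  3. pour(C -> A) -> (A=3 B=6 C=0)
  4. pour(B -> C) -> (A=3 B=0 C=6)
  5. fill(B) -> (A=3 B=8 C=6)
  6. pour(B -> A) -> (A=6 B=5 C=6)
Reached target in 6 moves.

Answer: 6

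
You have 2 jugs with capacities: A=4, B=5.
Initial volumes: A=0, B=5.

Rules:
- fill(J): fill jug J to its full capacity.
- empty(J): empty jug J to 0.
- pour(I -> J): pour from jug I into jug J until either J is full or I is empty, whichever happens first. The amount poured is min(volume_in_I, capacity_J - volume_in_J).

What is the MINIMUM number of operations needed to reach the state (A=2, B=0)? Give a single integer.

BFS from (A=0, B=5). One shortest path:
  1. pour(B -> A) -> (A=4 B=1)
  2. empty(A) -> (A=0 B=1)
  3. pour(B -> A) -> (A=1 B=0)
  4. fill(B) -> (A=1 B=5)
  5. pour(B -> A) -> (A=4 B=2)
  6. empty(A) -> (A=0 B=2)
  7. pour(B -> A) -> (A=2 B=0)
Reached target in 7 moves.

Answer: 7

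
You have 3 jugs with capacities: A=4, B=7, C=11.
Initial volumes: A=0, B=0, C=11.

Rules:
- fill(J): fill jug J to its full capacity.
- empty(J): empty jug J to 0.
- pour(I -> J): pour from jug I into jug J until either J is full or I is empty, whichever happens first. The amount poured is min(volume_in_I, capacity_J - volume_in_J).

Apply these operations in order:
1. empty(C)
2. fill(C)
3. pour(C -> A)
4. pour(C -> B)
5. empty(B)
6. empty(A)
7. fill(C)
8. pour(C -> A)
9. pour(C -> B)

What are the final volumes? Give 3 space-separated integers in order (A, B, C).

Answer: 4 7 0

Derivation:
Step 1: empty(C) -> (A=0 B=0 C=0)
Step 2: fill(C) -> (A=0 B=0 C=11)
Step 3: pour(C -> A) -> (A=4 B=0 C=7)
Step 4: pour(C -> B) -> (A=4 B=7 C=0)
Step 5: empty(B) -> (A=4 B=0 C=0)
Step 6: empty(A) -> (A=0 B=0 C=0)
Step 7: fill(C) -> (A=0 B=0 C=11)
Step 8: pour(C -> A) -> (A=4 B=0 C=7)
Step 9: pour(C -> B) -> (A=4 B=7 C=0)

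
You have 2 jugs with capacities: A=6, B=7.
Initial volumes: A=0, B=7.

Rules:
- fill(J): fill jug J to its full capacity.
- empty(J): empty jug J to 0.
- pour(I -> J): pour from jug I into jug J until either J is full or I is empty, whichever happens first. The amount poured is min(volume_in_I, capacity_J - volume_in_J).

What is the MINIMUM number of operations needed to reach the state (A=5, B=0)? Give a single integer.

Answer: 6

Derivation:
BFS from (A=0, B=7). One shortest path:
  1. fill(A) -> (A=6 B=7)
  2. empty(B) -> (A=6 B=0)
  3. pour(A -> B) -> (A=0 B=6)
  4. fill(A) -> (A=6 B=6)
  5. pour(A -> B) -> (A=5 B=7)
  6. empty(B) -> (A=5 B=0)
Reached target in 6 moves.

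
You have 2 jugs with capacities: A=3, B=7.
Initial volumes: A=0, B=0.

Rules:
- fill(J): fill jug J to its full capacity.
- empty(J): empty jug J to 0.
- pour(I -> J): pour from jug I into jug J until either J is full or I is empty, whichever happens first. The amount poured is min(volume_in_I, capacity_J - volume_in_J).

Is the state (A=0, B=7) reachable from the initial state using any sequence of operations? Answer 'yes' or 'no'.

Answer: yes

Derivation:
BFS from (A=0, B=0):
  1. fill(B) -> (A=0 B=7)
Target reached → yes.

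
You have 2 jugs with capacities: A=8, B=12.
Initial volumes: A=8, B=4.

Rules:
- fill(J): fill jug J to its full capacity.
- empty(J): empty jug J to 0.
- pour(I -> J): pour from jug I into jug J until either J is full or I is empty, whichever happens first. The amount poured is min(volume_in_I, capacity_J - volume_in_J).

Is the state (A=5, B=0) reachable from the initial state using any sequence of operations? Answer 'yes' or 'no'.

Answer: no

Derivation:
BFS explored all 10 reachable states.
Reachable set includes: (0,0), (0,4), (0,8), (0,12), (4,0), (4,12), (8,0), (8,4), (8,8), (8,12)
Target (A=5, B=0) not in reachable set → no.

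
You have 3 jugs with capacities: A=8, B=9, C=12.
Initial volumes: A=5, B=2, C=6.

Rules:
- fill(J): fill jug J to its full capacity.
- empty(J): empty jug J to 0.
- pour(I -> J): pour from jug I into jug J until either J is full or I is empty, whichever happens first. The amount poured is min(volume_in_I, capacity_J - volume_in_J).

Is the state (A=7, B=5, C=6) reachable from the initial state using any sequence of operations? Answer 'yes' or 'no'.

BFS explored all 555 reachable states.
Reachable set includes: (0,0,0), (0,0,1), (0,0,2), (0,0,3), (0,0,4), (0,0,5), (0,0,6), (0,0,7), (0,0,8), (0,0,9), (0,0,10), (0,0,11) ...
Target (A=7, B=5, C=6) not in reachable set → no.

Answer: no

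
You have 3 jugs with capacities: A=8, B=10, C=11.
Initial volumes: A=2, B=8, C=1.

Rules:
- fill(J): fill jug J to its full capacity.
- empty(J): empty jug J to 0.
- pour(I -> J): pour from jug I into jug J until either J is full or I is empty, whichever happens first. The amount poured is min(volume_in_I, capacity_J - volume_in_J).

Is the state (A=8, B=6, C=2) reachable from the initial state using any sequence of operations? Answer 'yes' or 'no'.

Answer: yes

Derivation:
BFS from (A=2, B=8, C=1):
  1. fill(A) -> (A=8 B=8 C=1)
  2. empty(C) -> (A=8 B=8 C=0)
  3. pour(A -> B) -> (A=6 B=10 C=0)
  4. pour(B -> C) -> (A=6 B=0 C=10)
  5. pour(A -> B) -> (A=0 B=6 C=10)
  6. pour(C -> A) -> (A=8 B=6 C=2)
Target reached → yes.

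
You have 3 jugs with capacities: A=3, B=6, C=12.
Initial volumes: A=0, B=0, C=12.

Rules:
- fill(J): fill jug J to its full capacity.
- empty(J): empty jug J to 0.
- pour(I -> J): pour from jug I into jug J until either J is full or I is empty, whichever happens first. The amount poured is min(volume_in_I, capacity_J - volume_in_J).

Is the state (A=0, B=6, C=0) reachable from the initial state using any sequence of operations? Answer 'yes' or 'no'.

BFS from (A=0, B=0, C=12):
  1. fill(B) -> (A=0 B=6 C=12)
  2. empty(C) -> (A=0 B=6 C=0)
Target reached → yes.

Answer: yes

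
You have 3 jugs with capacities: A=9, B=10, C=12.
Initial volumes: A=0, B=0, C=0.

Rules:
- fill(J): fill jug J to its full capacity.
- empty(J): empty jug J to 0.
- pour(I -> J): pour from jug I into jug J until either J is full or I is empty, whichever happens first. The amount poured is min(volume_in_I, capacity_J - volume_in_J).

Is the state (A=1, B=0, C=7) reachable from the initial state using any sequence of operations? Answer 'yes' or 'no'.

Answer: yes

Derivation:
BFS from (A=0, B=0, C=0):
  1. fill(B) -> (A=0 B=10 C=0)
  2. pour(B -> A) -> (A=9 B=1 C=0)
  3. pour(A -> C) -> (A=0 B=1 C=9)
  4. pour(B -> A) -> (A=1 B=0 C=9)
  5. fill(B) -> (A=1 B=10 C=9)
  6. pour(B -> C) -> (A=1 B=7 C=12)
  7. empty(C) -> (A=1 B=7 C=0)
  8. pour(B -> C) -> (A=1 B=0 C=7)
Target reached → yes.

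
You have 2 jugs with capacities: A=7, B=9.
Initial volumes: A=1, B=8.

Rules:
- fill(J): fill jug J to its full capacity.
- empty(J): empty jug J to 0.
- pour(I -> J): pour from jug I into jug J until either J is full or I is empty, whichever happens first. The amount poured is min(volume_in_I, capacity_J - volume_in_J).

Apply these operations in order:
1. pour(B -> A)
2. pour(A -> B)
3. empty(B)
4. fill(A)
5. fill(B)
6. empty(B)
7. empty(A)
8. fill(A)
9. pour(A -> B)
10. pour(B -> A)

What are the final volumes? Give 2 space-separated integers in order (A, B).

Answer: 7 0

Derivation:
Step 1: pour(B -> A) -> (A=7 B=2)
Step 2: pour(A -> B) -> (A=0 B=9)
Step 3: empty(B) -> (A=0 B=0)
Step 4: fill(A) -> (A=7 B=0)
Step 5: fill(B) -> (A=7 B=9)
Step 6: empty(B) -> (A=7 B=0)
Step 7: empty(A) -> (A=0 B=0)
Step 8: fill(A) -> (A=7 B=0)
Step 9: pour(A -> B) -> (A=0 B=7)
Step 10: pour(B -> A) -> (A=7 B=0)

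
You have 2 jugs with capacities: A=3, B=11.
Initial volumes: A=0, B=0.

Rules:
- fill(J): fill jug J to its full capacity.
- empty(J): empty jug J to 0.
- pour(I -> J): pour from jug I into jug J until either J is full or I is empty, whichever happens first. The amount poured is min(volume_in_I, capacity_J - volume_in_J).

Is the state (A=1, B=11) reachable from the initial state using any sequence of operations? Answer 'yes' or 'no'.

Answer: yes

Derivation:
BFS from (A=0, B=0):
  1. fill(A) -> (A=3 B=0)
  2. pour(A -> B) -> (A=0 B=3)
  3. fill(A) -> (A=3 B=3)
  4. pour(A -> B) -> (A=0 B=6)
  5. fill(A) -> (A=3 B=6)
  6. pour(A -> B) -> (A=0 B=9)
  7. fill(A) -> (A=3 B=9)
  8. pour(A -> B) -> (A=1 B=11)
Target reached → yes.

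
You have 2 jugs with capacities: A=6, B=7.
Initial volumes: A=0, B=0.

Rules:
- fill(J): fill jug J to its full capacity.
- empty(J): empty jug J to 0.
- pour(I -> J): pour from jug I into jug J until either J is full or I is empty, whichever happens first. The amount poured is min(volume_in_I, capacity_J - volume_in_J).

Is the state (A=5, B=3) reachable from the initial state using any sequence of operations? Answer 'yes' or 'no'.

BFS explored all 26 reachable states.
Reachable set includes: (0,0), (0,1), (0,2), (0,3), (0,4), (0,5), (0,6), (0,7), (1,0), (1,7), (2,0), (2,7) ...
Target (A=5, B=3) not in reachable set → no.

Answer: no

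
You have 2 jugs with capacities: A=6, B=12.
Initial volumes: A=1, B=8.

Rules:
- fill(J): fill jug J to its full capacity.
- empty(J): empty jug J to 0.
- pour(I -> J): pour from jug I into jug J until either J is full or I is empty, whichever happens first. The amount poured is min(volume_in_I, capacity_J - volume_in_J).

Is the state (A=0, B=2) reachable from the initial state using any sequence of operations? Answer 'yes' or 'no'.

BFS from (A=1, B=8):
  1. empty(A) -> (A=0 B=8)
  2. pour(B -> A) -> (A=6 B=2)
  3. empty(A) -> (A=0 B=2)
Target reached → yes.

Answer: yes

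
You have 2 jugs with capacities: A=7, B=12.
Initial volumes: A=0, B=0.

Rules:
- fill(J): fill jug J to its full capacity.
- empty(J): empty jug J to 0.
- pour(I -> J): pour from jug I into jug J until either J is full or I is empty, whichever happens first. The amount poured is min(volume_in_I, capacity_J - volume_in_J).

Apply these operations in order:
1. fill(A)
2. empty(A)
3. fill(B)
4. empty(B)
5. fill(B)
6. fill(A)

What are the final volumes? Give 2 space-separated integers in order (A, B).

Step 1: fill(A) -> (A=7 B=0)
Step 2: empty(A) -> (A=0 B=0)
Step 3: fill(B) -> (A=0 B=12)
Step 4: empty(B) -> (A=0 B=0)
Step 5: fill(B) -> (A=0 B=12)
Step 6: fill(A) -> (A=7 B=12)

Answer: 7 12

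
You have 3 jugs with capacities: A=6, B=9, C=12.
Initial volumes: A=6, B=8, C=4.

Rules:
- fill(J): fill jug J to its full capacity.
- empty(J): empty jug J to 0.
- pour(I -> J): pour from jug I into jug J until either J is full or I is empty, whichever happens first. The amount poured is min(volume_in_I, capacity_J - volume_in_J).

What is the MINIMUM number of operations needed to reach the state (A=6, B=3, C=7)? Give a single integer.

Answer: 6

Derivation:
BFS from (A=6, B=8, C=4). One shortest path:
  1. empty(A) -> (A=0 B=8 C=4)
  2. empty(B) -> (A=0 B=0 C=4)
  3. pour(C -> B) -> (A=0 B=4 C=0)
  4. fill(C) -> (A=0 B=4 C=12)
  5. pour(C -> B) -> (A=0 B=9 C=7)
  6. pour(B -> A) -> (A=6 B=3 C=7)
Reached target in 6 moves.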